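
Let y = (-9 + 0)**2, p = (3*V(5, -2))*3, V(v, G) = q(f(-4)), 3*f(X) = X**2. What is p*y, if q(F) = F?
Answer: 3888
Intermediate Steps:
f(X) = X**2/3
V(v, G) = 16/3 (V(v, G) = (1/3)*(-4)**2 = (1/3)*16 = 16/3)
p = 48 (p = (3*(16/3))*3 = 16*3 = 48)
y = 81 (y = (-9)**2 = 81)
p*y = 48*81 = 3888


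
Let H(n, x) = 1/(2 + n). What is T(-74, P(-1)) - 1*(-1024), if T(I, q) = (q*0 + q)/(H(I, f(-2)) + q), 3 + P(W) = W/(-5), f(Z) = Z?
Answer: 1038320/1013 ≈ 1025.0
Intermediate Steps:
P(W) = -3 - W/5 (P(W) = -3 + W/(-5) = -3 + W*(-⅕) = -3 - W/5)
T(I, q) = q/(q + 1/(2 + I)) (T(I, q) = (q*0 + q)/(1/(2 + I) + q) = (0 + q)/(q + 1/(2 + I)) = q/(q + 1/(2 + I)))
T(-74, P(-1)) - 1*(-1024) = (-3 - ⅕*(-1))*(2 - 74)/(1 + (-3 - ⅕*(-1))*(2 - 74)) - 1*(-1024) = (-3 + ⅕)*(-72)/(1 + (-3 + ⅕)*(-72)) + 1024 = -14/5*(-72)/(1 - 14/5*(-72)) + 1024 = -14/5*(-72)/(1 + 1008/5) + 1024 = -14/5*(-72)/1013/5 + 1024 = -14/5*5/1013*(-72) + 1024 = 1008/1013 + 1024 = 1038320/1013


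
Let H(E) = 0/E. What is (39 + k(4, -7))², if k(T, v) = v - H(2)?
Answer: 1024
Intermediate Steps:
H(E) = 0
k(T, v) = v (k(T, v) = v - 1*0 = v + 0 = v)
(39 + k(4, -7))² = (39 - 7)² = 32² = 1024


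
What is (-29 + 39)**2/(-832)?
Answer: -25/208 ≈ -0.12019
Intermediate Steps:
(-29 + 39)**2/(-832) = 10**2*(-1/832) = 100*(-1/832) = -25/208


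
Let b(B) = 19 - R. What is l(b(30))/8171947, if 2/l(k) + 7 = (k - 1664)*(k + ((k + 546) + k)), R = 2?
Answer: -1/4017598819451 ≈ -2.4891e-13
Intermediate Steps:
b(B) = 17 (b(B) = 19 - 1*2 = 19 - 2 = 17)
l(k) = 2/(-7 + (-1664 + k)*(546 + 3*k)) (l(k) = 2/(-7 + (k - 1664)*(k + ((k + 546) + k))) = 2/(-7 + (-1664 + k)*(k + ((546 + k) + k))) = 2/(-7 + (-1664 + k)*(k + (546 + 2*k))) = 2/(-7 + (-1664 + k)*(546 + 3*k)))
l(b(30))/8171947 = (2/(-908551 - 4446*17 + 3*17**2))/8171947 = (2/(-908551 - 75582 + 3*289))*(1/8171947) = (2/(-908551 - 75582 + 867))*(1/8171947) = (2/(-983266))*(1/8171947) = (2*(-1/983266))*(1/8171947) = -1/491633*1/8171947 = -1/4017598819451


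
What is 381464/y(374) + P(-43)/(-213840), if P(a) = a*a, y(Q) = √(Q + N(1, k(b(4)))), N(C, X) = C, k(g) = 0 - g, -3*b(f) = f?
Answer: -1849/213840 + 381464*√15/75 ≈ 19699.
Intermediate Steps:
b(f) = -f/3
k(g) = -g
y(Q) = √(1 + Q) (y(Q) = √(Q + 1) = √(1 + Q))
P(a) = a²
381464/y(374) + P(-43)/(-213840) = 381464/(√(1 + 374)) + (-43)²/(-213840) = 381464/(√375) + 1849*(-1/213840) = 381464/((5*√15)) - 1849/213840 = 381464*(√15/75) - 1849/213840 = 381464*√15/75 - 1849/213840 = -1849/213840 + 381464*√15/75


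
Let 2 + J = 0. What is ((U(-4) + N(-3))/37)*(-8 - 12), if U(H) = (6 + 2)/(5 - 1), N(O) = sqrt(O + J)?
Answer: -40/37 - 20*I*sqrt(5)/37 ≈ -1.0811 - 1.2087*I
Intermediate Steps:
J = -2 (J = -2 + 0 = -2)
N(O) = sqrt(-2 + O) (N(O) = sqrt(O - 2) = sqrt(-2 + O))
U(H) = 2 (U(H) = 8/4 = 8*(1/4) = 2)
((U(-4) + N(-3))/37)*(-8 - 12) = ((2 + sqrt(-2 - 3))/37)*(-8 - 12) = ((2 + sqrt(-5))*(1/37))*(-20) = ((2 + I*sqrt(5))*(1/37))*(-20) = (2/37 + I*sqrt(5)/37)*(-20) = -40/37 - 20*I*sqrt(5)/37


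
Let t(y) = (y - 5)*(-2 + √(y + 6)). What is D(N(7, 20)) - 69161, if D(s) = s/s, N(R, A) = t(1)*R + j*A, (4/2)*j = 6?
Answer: -69160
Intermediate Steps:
j = 3 (j = (½)*6 = 3)
t(y) = (-5 + y)*(-2 + √(6 + y))
N(R, A) = 3*A + R*(8 - 4*√7) (N(R, A) = (10 - 5*√(6 + 1) - 2*1 + 1*√(6 + 1))*R + 3*A = (10 - 5*√7 - 2 + 1*√7)*R + 3*A = (10 - 5*√7 - 2 + √7)*R + 3*A = (8 - 4*√7)*R + 3*A = R*(8 - 4*√7) + 3*A = 3*A + R*(8 - 4*√7))
D(s) = 1
D(N(7, 20)) - 69161 = 1 - 69161 = -69160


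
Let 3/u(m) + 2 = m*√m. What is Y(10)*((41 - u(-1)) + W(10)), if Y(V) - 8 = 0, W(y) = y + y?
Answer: 2488/5 - 24*I/5 ≈ 497.6 - 4.8*I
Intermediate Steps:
W(y) = 2*y
Y(V) = 8 (Y(V) = 8 + 0 = 8)
u(m) = 3/(-2 + m^(3/2)) (u(m) = 3/(-2 + m*√m) = 3/(-2 + m^(3/2)))
Y(10)*((41 - u(-1)) + W(10)) = 8*((41 - 3/(-2 + (-1)^(3/2))) + 2*10) = 8*((41 - 3/(-2 - I)) + 20) = 8*((41 - 3*(-2 + I)/5) + 20) = 8*(61 - 3*(-2 + I)/5) = 488 - 24*(-2 + I)/5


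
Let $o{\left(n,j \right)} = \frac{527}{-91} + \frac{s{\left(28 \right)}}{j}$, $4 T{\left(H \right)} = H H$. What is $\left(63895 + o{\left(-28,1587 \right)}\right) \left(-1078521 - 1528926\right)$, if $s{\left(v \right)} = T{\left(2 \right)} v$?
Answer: $- \frac{8019368746637686}{48139} \approx -1.6659 \cdot 10^{11}$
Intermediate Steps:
$T{\left(H \right)} = \frac{H^{2}}{4}$ ($T{\left(H \right)} = \frac{H H}{4} = \frac{H^{2}}{4}$)
$s{\left(v \right)} = v$ ($s{\left(v \right)} = \frac{2^{2}}{4} v = \frac{1}{4} \cdot 4 v = 1 v = v$)
$o{\left(n,j \right)} = - \frac{527}{91} + \frac{28}{j}$ ($o{\left(n,j \right)} = \frac{527}{-91} + \frac{28}{j} = 527 \left(- \frac{1}{91}\right) + \frac{28}{j} = - \frac{527}{91} + \frac{28}{j}$)
$\left(63895 + o{\left(-28,1587 \right)}\right) \left(-1078521 - 1528926\right) = \left(63895 - \left(\frac{527}{91} - \frac{28}{1587}\right)\right) \left(-1078521 - 1528926\right) = \left(63895 + \left(- \frac{527}{91} + 28 \cdot \frac{1}{1587}\right)\right) \left(-2607447\right) = \left(63895 + \left(- \frac{527}{91} + \frac{28}{1587}\right)\right) \left(-2607447\right) = \left(63895 - \frac{833801}{144417}\right) \left(-2607447\right) = \frac{9226690414}{144417} \left(-2607447\right) = - \frac{8019368746637686}{48139}$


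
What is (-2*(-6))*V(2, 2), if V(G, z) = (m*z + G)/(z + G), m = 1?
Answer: 12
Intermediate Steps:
V(G, z) = 1 (V(G, z) = (1*z + G)/(z + G) = (z + G)/(G + z) = (G + z)/(G + z) = 1)
(-2*(-6))*V(2, 2) = -2*(-6)*1 = 12*1 = 12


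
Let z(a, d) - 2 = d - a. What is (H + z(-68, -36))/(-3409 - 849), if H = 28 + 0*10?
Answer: -31/2129 ≈ -0.014561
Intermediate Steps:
z(a, d) = 2 + d - a (z(a, d) = 2 + (d - a) = 2 + d - a)
H = 28 (H = 28 + 0 = 28)
(H + z(-68, -36))/(-3409 - 849) = (28 + (2 - 36 - 1*(-68)))/(-3409 - 849) = (28 + (2 - 36 + 68))/(-4258) = (28 + 34)*(-1/4258) = 62*(-1/4258) = -31/2129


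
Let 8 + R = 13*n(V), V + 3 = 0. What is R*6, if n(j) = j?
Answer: -282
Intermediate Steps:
V = -3 (V = -3 + 0 = -3)
R = -47 (R = -8 + 13*(-3) = -8 - 39 = -47)
R*6 = -47*6 = -282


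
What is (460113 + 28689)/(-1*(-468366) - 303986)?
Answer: 244401/82190 ≈ 2.9736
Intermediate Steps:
(460113 + 28689)/(-1*(-468366) - 303986) = 488802/(468366 - 303986) = 488802/164380 = 488802*(1/164380) = 244401/82190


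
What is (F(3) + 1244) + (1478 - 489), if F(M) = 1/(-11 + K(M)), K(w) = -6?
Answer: 37960/17 ≈ 2232.9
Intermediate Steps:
F(M) = -1/17 (F(M) = 1/(-11 - 6) = 1/(-17) = -1/17)
(F(3) + 1244) + (1478 - 489) = (-1/17 + 1244) + (1478 - 489) = 21147/17 + 989 = 37960/17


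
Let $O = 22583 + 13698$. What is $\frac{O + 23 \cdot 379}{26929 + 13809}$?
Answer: $\frac{22499}{20369} \approx 1.1046$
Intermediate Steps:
$O = 36281$
$\frac{O + 23 \cdot 379}{26929 + 13809} = \frac{36281 + 23 \cdot 379}{26929 + 13809} = \frac{36281 + 8717}{40738} = 44998 \cdot \frac{1}{40738} = \frac{22499}{20369}$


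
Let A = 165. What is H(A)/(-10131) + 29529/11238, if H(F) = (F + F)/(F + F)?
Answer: 99715687/37950726 ≈ 2.6275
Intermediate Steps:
H(F) = 1 (H(F) = (2*F)/((2*F)) = (2*F)*(1/(2*F)) = 1)
H(A)/(-10131) + 29529/11238 = 1/(-10131) + 29529/11238 = 1*(-1/10131) + 29529*(1/11238) = -1/10131 + 9843/3746 = 99715687/37950726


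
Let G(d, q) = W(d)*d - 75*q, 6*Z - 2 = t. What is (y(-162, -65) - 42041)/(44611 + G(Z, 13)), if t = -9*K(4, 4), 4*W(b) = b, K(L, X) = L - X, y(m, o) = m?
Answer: -1519308/1570897 ≈ -0.96716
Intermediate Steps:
W(b) = b/4
t = 0 (t = -9*(4 - 1*4) = -9*(4 - 4) = -9*0 = 0)
Z = 1/3 (Z = 1/3 + (1/6)*0 = 1/3 + 0 = 1/3 ≈ 0.33333)
G(d, q) = -75*q + d**2/4 (G(d, q) = (d/4)*d - 75*q = d**2/4 - 75*q = -75*q + d**2/4)
(y(-162, -65) - 42041)/(44611 + G(Z, 13)) = (-162 - 42041)/(44611 + (-75*13 + (1/3)**2/4)) = -42203/(44611 + (-975 + (1/4)*(1/9))) = -42203/(44611 + (-975 + 1/36)) = -42203/(44611 - 35099/36) = -42203/1570897/36 = -42203*36/1570897 = -1519308/1570897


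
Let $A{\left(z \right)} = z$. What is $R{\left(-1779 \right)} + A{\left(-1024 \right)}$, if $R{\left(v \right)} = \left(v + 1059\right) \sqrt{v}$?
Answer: $-1024 - 720 i \sqrt{1779} \approx -1024.0 - 30368.0 i$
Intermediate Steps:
$R{\left(v \right)} = \sqrt{v} \left(1059 + v\right)$ ($R{\left(v \right)} = \left(1059 + v\right) \sqrt{v} = \sqrt{v} \left(1059 + v\right)$)
$R{\left(-1779 \right)} + A{\left(-1024 \right)} = \sqrt{-1779} \left(1059 - 1779\right) - 1024 = i \sqrt{1779} \left(-720\right) - 1024 = - 720 i \sqrt{1779} - 1024 = -1024 - 720 i \sqrt{1779}$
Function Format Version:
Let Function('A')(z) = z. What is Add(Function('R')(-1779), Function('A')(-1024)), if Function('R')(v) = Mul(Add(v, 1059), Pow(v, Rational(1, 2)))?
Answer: Add(-1024, Mul(-720, I, Pow(1779, Rational(1, 2)))) ≈ Add(-1024.0, Mul(-30368., I))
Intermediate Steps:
Function('R')(v) = Mul(Pow(v, Rational(1, 2)), Add(1059, v)) (Function('R')(v) = Mul(Add(1059, v), Pow(v, Rational(1, 2))) = Mul(Pow(v, Rational(1, 2)), Add(1059, v)))
Add(Function('R')(-1779), Function('A')(-1024)) = Add(Mul(Pow(-1779, Rational(1, 2)), Add(1059, -1779)), -1024) = Add(Mul(Mul(I, Pow(1779, Rational(1, 2))), -720), -1024) = Add(Mul(-720, I, Pow(1779, Rational(1, 2))), -1024) = Add(-1024, Mul(-720, I, Pow(1779, Rational(1, 2))))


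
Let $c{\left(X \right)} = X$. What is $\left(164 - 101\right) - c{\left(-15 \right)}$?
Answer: $78$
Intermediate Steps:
$\left(164 - 101\right) - c{\left(-15 \right)} = \left(164 - 101\right) - -15 = 63 + 15 = 78$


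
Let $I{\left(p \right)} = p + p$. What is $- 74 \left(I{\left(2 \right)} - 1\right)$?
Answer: $-222$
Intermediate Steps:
$I{\left(p \right)} = 2 p$
$- 74 \left(I{\left(2 \right)} - 1\right) = - 74 \left(2 \cdot 2 - 1\right) = - 74 \left(4 - 1\right) = \left(-74\right) 3 = -222$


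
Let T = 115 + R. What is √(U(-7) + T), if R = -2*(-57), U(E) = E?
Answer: √222 ≈ 14.900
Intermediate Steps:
R = 114
T = 229 (T = 115 + 114 = 229)
√(U(-7) + T) = √(-7 + 229) = √222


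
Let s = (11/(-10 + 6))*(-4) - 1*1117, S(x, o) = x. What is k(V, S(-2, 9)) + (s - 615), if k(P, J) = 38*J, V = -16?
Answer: -1797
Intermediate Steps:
s = -1106 (s = (11/(-4))*(-4) - 1117 = -¼*11*(-4) - 1117 = -11/4*(-4) - 1117 = 11 - 1117 = -1106)
k(V, S(-2, 9)) + (s - 615) = 38*(-2) + (-1106 - 615) = -76 - 1721 = -1797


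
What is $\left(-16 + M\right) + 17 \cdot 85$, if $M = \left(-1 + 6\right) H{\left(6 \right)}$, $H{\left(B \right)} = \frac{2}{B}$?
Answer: $\frac{4292}{3} \approx 1430.7$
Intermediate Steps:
$M = \frac{5}{3}$ ($M = \left(-1 + 6\right) \frac{2}{6} = 5 \cdot 2 \cdot \frac{1}{6} = 5 \cdot \frac{1}{3} = \frac{5}{3} \approx 1.6667$)
$\left(-16 + M\right) + 17 \cdot 85 = \left(-16 + \frac{5}{3}\right) + 17 \cdot 85 = - \frac{43}{3} + 1445 = \frac{4292}{3}$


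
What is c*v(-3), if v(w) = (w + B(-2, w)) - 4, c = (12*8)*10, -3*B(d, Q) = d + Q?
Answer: -5120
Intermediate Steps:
B(d, Q) = -Q/3 - d/3 (B(d, Q) = -(d + Q)/3 = -(Q + d)/3 = -Q/3 - d/3)
c = 960 (c = 96*10 = 960)
v(w) = -10/3 + 2*w/3 (v(w) = (w + (-w/3 - ⅓*(-2))) - 4 = (w + (-w/3 + ⅔)) - 4 = (w + (⅔ - w/3)) - 4 = (⅔ + 2*w/3) - 4 = -10/3 + 2*w/3)
c*v(-3) = 960*(-10/3 + (⅔)*(-3)) = 960*(-10/3 - 2) = 960*(-16/3) = -5120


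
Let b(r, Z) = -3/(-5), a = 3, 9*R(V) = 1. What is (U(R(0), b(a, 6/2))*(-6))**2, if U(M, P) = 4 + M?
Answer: 5476/9 ≈ 608.44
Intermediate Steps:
R(V) = 1/9 (R(V) = (1/9)*1 = 1/9)
b(r, Z) = 3/5 (b(r, Z) = -3*(-1/5) = 3/5)
(U(R(0), b(a, 6/2))*(-6))**2 = ((4 + 1/9)*(-6))**2 = ((37/9)*(-6))**2 = (-74/3)**2 = 5476/9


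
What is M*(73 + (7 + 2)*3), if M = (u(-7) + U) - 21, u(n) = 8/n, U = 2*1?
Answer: -14100/7 ≈ -2014.3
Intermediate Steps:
U = 2
M = -141/7 (M = (8/(-7) + 2) - 21 = (8*(-⅐) + 2) - 21 = (-8/7 + 2) - 21 = 6/7 - 21 = -141/7 ≈ -20.143)
M*(73 + (7 + 2)*3) = -141*(73 + (7 + 2)*3)/7 = -141*(73 + 9*3)/7 = -141*(73 + 27)/7 = -141/7*100 = -14100/7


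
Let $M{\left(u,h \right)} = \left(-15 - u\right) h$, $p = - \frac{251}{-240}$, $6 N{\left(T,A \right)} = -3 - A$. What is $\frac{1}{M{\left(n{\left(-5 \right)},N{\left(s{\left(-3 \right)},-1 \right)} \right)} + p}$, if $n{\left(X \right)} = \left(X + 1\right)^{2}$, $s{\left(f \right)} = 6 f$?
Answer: $\frac{240}{2731} \approx 0.08788$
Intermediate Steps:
$N{\left(T,A \right)} = - \frac{1}{2} - \frac{A}{6}$ ($N{\left(T,A \right)} = \frac{-3 - A}{6} = - \frac{1}{2} - \frac{A}{6}$)
$n{\left(X \right)} = \left(1 + X\right)^{2}$
$p = \frac{251}{240}$ ($p = \left(-251\right) \left(- \frac{1}{240}\right) = \frac{251}{240} \approx 1.0458$)
$M{\left(u,h \right)} = h \left(-15 - u\right)$
$\frac{1}{M{\left(n{\left(-5 \right)},N{\left(s{\left(-3 \right)},-1 \right)} \right)} + p} = \frac{1}{- \left(- \frac{1}{2} - - \frac{1}{6}\right) \left(15 + \left(1 - 5\right)^{2}\right) + \frac{251}{240}} = \frac{1}{- \left(- \frac{1}{2} + \frac{1}{6}\right) \left(15 + \left(-4\right)^{2}\right) + \frac{251}{240}} = \frac{1}{\left(-1\right) \left(- \frac{1}{3}\right) \left(15 + 16\right) + \frac{251}{240}} = \frac{1}{\left(-1\right) \left(- \frac{1}{3}\right) 31 + \frac{251}{240}} = \frac{1}{\frac{31}{3} + \frac{251}{240}} = \frac{1}{\frac{2731}{240}} = \frac{240}{2731}$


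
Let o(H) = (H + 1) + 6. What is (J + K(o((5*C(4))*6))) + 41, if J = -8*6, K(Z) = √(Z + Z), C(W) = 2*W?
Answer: -7 + √494 ≈ 15.226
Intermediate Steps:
o(H) = 7 + H (o(H) = (1 + H) + 6 = 7 + H)
K(Z) = √2*√Z (K(Z) = √(2*Z) = √2*√Z)
J = -48
(J + K(o((5*C(4))*6))) + 41 = (-48 + √2*√(7 + (5*(2*4))*6)) + 41 = (-48 + √2*√(7 + (5*8)*6)) + 41 = (-48 + √2*√(7 + 40*6)) + 41 = (-48 + √2*√(7 + 240)) + 41 = (-48 + √2*√247) + 41 = (-48 + √494) + 41 = -7 + √494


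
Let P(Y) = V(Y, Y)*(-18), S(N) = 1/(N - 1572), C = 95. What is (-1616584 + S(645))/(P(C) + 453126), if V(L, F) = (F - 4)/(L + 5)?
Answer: -74928668450/21001630887 ≈ -3.5678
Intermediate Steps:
V(L, F) = (-4 + F)/(5 + L)
S(N) = 1/(-1572 + N)
P(Y) = -18*(-4 + Y)/(5 + Y) (P(Y) = ((-4 + Y)/(5 + Y))*(-18) = -18*(-4 + Y)/(5 + Y))
(-1616584 + S(645))/(P(C) + 453126) = (-1616584 + 1/(-1572 + 645))/(18*(4 - 1*95)/(5 + 95) + 453126) = (-1616584 + 1/(-927))/(18*(4 - 95)/100 + 453126) = (-1616584 - 1/927)/(18*(1/100)*(-91) + 453126) = -1498573369/(927*(-819/50 + 453126)) = -1498573369/(927*22655481/50) = -1498573369/927*50/22655481 = -74928668450/21001630887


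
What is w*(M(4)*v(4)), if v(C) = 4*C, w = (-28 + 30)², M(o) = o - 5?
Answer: -64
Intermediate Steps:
M(o) = -5 + o
w = 4 (w = 2² = 4)
w*(M(4)*v(4)) = 4*((-5 + 4)*(4*4)) = 4*(-1*16) = 4*(-16) = -64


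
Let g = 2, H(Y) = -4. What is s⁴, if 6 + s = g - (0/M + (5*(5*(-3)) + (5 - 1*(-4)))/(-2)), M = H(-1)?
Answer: 1874161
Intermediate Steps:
M = -4
s = -37 (s = -6 + (2 - (0/(-4) + (5*(5*(-3)) + (5 - 1*(-4)))/(-2))) = -6 + (2 - (0*(-¼) + (5*(-15) + (5 + 4))*(-½))) = -6 + (2 - (0 + (-75 + 9)*(-½))) = -6 + (2 - (0 - 66*(-½))) = -6 + (2 - (0 + 33)) = -6 + (2 - 1*33) = -6 + (2 - 33) = -6 - 31 = -37)
s⁴ = (-37)⁴ = 1874161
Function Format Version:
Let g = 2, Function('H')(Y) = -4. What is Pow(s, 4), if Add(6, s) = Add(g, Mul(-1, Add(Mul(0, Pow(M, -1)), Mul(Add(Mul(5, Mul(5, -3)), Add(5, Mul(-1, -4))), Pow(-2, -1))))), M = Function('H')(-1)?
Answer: 1874161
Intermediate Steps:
M = -4
s = -37 (s = Add(-6, Add(2, Mul(-1, Add(Mul(0, Pow(-4, -1)), Mul(Add(Mul(5, Mul(5, -3)), Add(5, Mul(-1, -4))), Pow(-2, -1)))))) = Add(-6, Add(2, Mul(-1, Add(Mul(0, Rational(-1, 4)), Mul(Add(Mul(5, -15), Add(5, 4)), Rational(-1, 2)))))) = Add(-6, Add(2, Mul(-1, Add(0, Mul(Add(-75, 9), Rational(-1, 2)))))) = Add(-6, Add(2, Mul(-1, Add(0, Mul(-66, Rational(-1, 2)))))) = Add(-6, Add(2, Mul(-1, Add(0, 33)))) = Add(-6, Add(2, Mul(-1, 33))) = Add(-6, Add(2, -33)) = Add(-6, -31) = -37)
Pow(s, 4) = Pow(-37, 4) = 1874161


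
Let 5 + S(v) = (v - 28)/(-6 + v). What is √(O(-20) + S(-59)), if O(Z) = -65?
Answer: I*√290095/65 ≈ 8.2862*I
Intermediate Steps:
S(v) = -5 + (-28 + v)/(-6 + v) (S(v) = -5 + (v - 28)/(-6 + v) = -5 + (-28 + v)/(-6 + v))
√(O(-20) + S(-59)) = √(-65 + 2*(1 - 2*(-59))/(-6 - 59)) = √(-65 + 2*(1 + 118)/(-65)) = √(-65 + 2*(-1/65)*119) = √(-65 - 238/65) = √(-4463/65) = I*√290095/65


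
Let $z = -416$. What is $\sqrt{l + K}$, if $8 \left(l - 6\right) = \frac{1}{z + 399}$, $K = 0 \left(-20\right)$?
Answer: $\frac{\sqrt{27710}}{68} \approx 2.448$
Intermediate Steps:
$K = 0$
$l = \frac{815}{136}$ ($l = 6 + \frac{1}{8 \left(-416 + 399\right)} = 6 + \frac{1}{8 \left(-17\right)} = 6 + \frac{1}{8} \left(- \frac{1}{17}\right) = 6 - \frac{1}{136} = \frac{815}{136} \approx 5.9926$)
$\sqrt{l + K} = \sqrt{\frac{815}{136} + 0} = \sqrt{\frac{815}{136}} = \frac{\sqrt{27710}}{68}$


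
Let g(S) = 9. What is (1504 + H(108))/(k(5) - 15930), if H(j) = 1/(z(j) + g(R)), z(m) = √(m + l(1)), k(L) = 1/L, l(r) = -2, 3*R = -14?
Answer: -37591/398245 - √106/398245 ≈ -0.094417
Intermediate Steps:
R = -14/3 (R = (⅓)*(-14) = -14/3 ≈ -4.6667)
z(m) = √(-2 + m) (z(m) = √(m - 2) = √(-2 + m))
H(j) = 1/(9 + √(-2 + j)) (H(j) = 1/(√(-2 + j) + 9) = 1/(9 + √(-2 + j)))
(1504 + H(108))/(k(5) - 15930) = (1504 + 1/(9 + √(-2 + 108)))/(1/5 - 15930) = (1504 + 1/(9 + √106))/(⅕ - 15930) = (1504 + 1/(9 + √106))/(-79649/5) = (1504 + 1/(9 + √106))*(-5/79649) = -7520/79649 - 5/(79649*(9 + √106))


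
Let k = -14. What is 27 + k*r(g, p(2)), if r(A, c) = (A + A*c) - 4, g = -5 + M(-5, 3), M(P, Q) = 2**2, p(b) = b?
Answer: 125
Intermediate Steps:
M(P, Q) = 4
g = -1 (g = -5 + 4 = -1)
r(A, c) = -4 + A + A*c
27 + k*r(g, p(2)) = 27 - 14*(-4 - 1 - 1*2) = 27 - 14*(-4 - 1 - 2) = 27 - 14*(-7) = 27 + 98 = 125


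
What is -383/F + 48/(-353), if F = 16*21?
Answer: -151327/118608 ≈ -1.2759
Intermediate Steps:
F = 336
-383/F + 48/(-353) = -383/336 + 48/(-353) = -383*1/336 + 48*(-1/353) = -383/336 - 48/353 = -151327/118608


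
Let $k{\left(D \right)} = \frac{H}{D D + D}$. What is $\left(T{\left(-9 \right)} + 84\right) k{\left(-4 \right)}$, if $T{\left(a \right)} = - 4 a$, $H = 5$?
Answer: $50$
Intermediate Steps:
$k{\left(D \right)} = \frac{5}{D + D^{2}}$ ($k{\left(D \right)} = \frac{5}{D D + D} = \frac{5}{D^{2} + D} = \frac{5}{D + D^{2}}$)
$\left(T{\left(-9 \right)} + 84\right) k{\left(-4 \right)} = \left(\left(-4\right) \left(-9\right) + 84\right) \frac{5}{\left(-4\right) \left(1 - 4\right)} = \left(36 + 84\right) 5 \left(- \frac{1}{4}\right) \frac{1}{-3} = 120 \cdot 5 \left(- \frac{1}{4}\right) \left(- \frac{1}{3}\right) = 120 \cdot \frac{5}{12} = 50$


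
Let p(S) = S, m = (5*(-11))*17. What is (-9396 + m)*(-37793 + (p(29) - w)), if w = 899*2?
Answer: 408715022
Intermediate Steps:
m = -935 (m = -55*17 = -935)
w = 1798
(-9396 + m)*(-37793 + (p(29) - w)) = (-9396 - 935)*(-37793 + (29 - 1*1798)) = -10331*(-37793 + (29 - 1798)) = -10331*(-37793 - 1769) = -10331*(-39562) = 408715022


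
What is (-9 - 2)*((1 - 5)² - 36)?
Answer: 220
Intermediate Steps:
(-9 - 2)*((1 - 5)² - 36) = -11*((-4)² - 36) = -11*(16 - 36) = -11*(-20) = 220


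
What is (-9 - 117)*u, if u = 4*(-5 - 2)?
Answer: 3528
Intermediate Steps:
u = -28 (u = 4*(-7) = -28)
(-9 - 117)*u = (-9 - 117)*(-28) = -126*(-28) = 3528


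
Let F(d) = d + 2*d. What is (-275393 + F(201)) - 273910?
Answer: -548700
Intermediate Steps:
F(d) = 3*d
(-275393 + F(201)) - 273910 = (-275393 + 3*201) - 273910 = (-275393 + 603) - 273910 = -274790 - 273910 = -548700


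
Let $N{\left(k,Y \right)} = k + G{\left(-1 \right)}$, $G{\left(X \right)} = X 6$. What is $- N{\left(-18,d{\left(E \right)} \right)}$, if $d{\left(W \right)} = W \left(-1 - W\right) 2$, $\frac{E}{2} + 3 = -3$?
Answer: $24$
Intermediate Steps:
$G{\left(X \right)} = 6 X$
$E = -12$ ($E = -6 + 2 \left(-3\right) = -6 - 6 = -12$)
$d{\left(W \right)} = 2 W \left(-1 - W\right)$
$N{\left(k,Y \right)} = -6 + k$ ($N{\left(k,Y \right)} = k + 6 \left(-1\right) = k - 6 = -6 + k$)
$- N{\left(-18,d{\left(E \right)} \right)} = - (-6 - 18) = \left(-1\right) \left(-24\right) = 24$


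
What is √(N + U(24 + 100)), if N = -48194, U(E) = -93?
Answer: I*√48287 ≈ 219.74*I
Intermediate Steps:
√(N + U(24 + 100)) = √(-48194 - 93) = √(-48287) = I*√48287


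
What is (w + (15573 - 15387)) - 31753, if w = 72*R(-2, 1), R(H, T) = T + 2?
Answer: -31351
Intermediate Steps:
R(H, T) = 2 + T
w = 216 (w = 72*(2 + 1) = 72*3 = 216)
(w + (15573 - 15387)) - 31753 = (216 + (15573 - 15387)) - 31753 = (216 + 186) - 31753 = 402 - 31753 = -31351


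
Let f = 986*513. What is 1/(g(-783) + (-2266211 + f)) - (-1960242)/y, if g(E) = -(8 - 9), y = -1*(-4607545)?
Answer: 3450789727319/8111085357640 ≈ 0.42544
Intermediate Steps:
f = 505818
y = 4607545
g(E) = 1 (g(E) = -1*(-1) = 1)
1/(g(-783) + (-2266211 + f)) - (-1960242)/y = 1/(1 + (-2266211 + 505818)) - (-1960242)/4607545 = 1/(1 - 1760393) - (-1960242)/4607545 = 1/(-1760392) - 1*(-1960242/4607545) = -1/1760392 + 1960242/4607545 = 3450789727319/8111085357640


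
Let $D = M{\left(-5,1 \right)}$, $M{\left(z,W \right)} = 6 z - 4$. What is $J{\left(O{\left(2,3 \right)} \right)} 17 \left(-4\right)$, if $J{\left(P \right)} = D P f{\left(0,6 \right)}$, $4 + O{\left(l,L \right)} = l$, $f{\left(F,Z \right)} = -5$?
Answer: $23120$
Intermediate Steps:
$M{\left(z,W \right)} = -4 + 6 z$
$D = -34$ ($D = -4 + 6 \left(-5\right) = -4 - 30 = -34$)
$O{\left(l,L \right)} = -4 + l$
$J{\left(P \right)} = 170 P$ ($J{\left(P \right)} = - 34 P \left(-5\right) = 170 P$)
$J{\left(O{\left(2,3 \right)} \right)} 17 \left(-4\right) = 170 \left(-4 + 2\right) 17 \left(-4\right) = 170 \left(-2\right) 17 \left(-4\right) = \left(-340\right) 17 \left(-4\right) = \left(-5780\right) \left(-4\right) = 23120$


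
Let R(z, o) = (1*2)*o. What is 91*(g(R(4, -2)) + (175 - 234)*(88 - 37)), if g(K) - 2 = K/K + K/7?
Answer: -273598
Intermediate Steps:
R(z, o) = 2*o
g(K) = 3 + K/7 (g(K) = 2 + (K/K + K/7) = 2 + (1 + K*(⅐)) = 2 + (1 + K/7) = 3 + K/7)
91*(g(R(4, -2)) + (175 - 234)*(88 - 37)) = 91*((3 + (2*(-2))/7) + (175 - 234)*(88 - 37)) = 91*((3 + (⅐)*(-4)) - 59*51) = 91*((3 - 4/7) - 3009) = 91*(17/7 - 3009) = 91*(-21046/7) = -273598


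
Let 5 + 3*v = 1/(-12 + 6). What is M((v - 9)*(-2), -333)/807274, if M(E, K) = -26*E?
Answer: -193/279441 ≈ -0.00069066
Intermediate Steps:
v = -31/18 (v = -5/3 + 1/(3*(-12 + 6)) = -5/3 + (⅓)/(-6) = -5/3 + (⅓)*(-⅙) = -5/3 - 1/18 = -31/18 ≈ -1.7222)
M((v - 9)*(-2), -333)/807274 = -26*(-31/18 - 9)*(-2)/807274 = -(-2509)*(-2)/9*(1/807274) = -26*193/9*(1/807274) = -5018/9*1/807274 = -193/279441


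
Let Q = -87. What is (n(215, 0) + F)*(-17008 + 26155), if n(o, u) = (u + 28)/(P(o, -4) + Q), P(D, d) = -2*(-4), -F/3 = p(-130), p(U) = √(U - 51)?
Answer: -256116/79 - 27441*I*√181 ≈ -3242.0 - 3.6918e+5*I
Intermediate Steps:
p(U) = √(-51 + U)
F = -3*I*√181 (F = -3*√(-51 - 130) = -3*I*√181 ≈ -40.361*I)
P(D, d) = 8
n(o, u) = -28/79 - u/79 (n(o, u) = (u + 28)/(8 - 87) = (28 + u)/(-79) = (28 + u)*(-1/79) = -28/79 - u/79)
(n(215, 0) + F)*(-17008 + 26155) = ((-28/79 - 1/79*0) - 3*I*√181)*(-17008 + 26155) = ((-28/79 + 0) - 3*I*√181)*9147 = (-28/79 - 3*I*√181)*9147 = -256116/79 - 27441*I*√181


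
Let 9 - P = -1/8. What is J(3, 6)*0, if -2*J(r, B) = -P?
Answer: 0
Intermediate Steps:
P = 73/8 (P = 9 - (-1)/8 = 9 - 1*(-1/8) = 9 + 1/8 = 73/8 ≈ 9.1250)
J(r, B) = 73/16 (J(r, B) = -(-1)*73/(2*8) = -1/2*(-73/8) = 73/16)
J(3, 6)*0 = (73/16)*0 = 0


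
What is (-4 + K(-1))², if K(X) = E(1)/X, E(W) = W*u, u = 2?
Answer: 36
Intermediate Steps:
E(W) = 2*W (E(W) = W*2 = 2*W)
K(X) = 2/X (K(X) = (2*1)/X = 2/X)
(-4 + K(-1))² = (-4 + 2/(-1))² = (-4 + 2*(-1))² = (-4 - 2)² = (-6)² = 36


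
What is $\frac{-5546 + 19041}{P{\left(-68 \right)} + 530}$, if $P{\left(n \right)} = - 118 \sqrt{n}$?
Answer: $\frac{3576175}{613866} + \frac{796205 i \sqrt{17}}{306933} \approx 5.8257 + 10.696 i$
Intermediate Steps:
$\frac{-5546 + 19041}{P{\left(-68 \right)} + 530} = \frac{-5546 + 19041}{- 118 \sqrt{-68} + 530} = \frac{13495}{- 118 \cdot 2 i \sqrt{17} + 530} = \frac{13495}{- 236 i \sqrt{17} + 530} = \frac{13495}{530 - 236 i \sqrt{17}}$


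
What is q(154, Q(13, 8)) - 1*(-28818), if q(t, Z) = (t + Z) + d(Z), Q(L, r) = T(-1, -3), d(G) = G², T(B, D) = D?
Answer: 28978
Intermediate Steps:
Q(L, r) = -3
q(t, Z) = Z + t + Z² (q(t, Z) = (t + Z) + Z² = (Z + t) + Z² = Z + t + Z²)
q(154, Q(13, 8)) - 1*(-28818) = (-3 + 154 + (-3)²) - 1*(-28818) = (-3 + 154 + 9) + 28818 = 160 + 28818 = 28978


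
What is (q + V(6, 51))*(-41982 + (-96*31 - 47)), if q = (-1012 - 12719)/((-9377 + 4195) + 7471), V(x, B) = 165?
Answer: -5459916590/763 ≈ -7.1559e+6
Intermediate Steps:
q = -4577/763 (q = -13731/(-5182 + 7471) = -13731/2289 = -13731*1/2289 = -4577/763 ≈ -5.9987)
(q + V(6, 51))*(-41982 + (-96*31 - 47)) = (-4577/763 + 165)*(-41982 + (-96*31 - 47)) = 121318*(-41982 + (-2976 - 47))/763 = 121318*(-41982 - 3023)/763 = (121318/763)*(-45005) = -5459916590/763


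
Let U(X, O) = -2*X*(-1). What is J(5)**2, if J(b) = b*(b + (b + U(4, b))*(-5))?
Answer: 90000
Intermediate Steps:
U(X, O) = 2*X
J(b) = b*(-40 - 4*b) (J(b) = b*(b + (b + 2*4)*(-5)) = b*(b + (b + 8)*(-5)) = b*(b + (8 + b)*(-5)) = b*(b + (-40 - 5*b)) = b*(-40 - 4*b))
J(5)**2 = (-4*5*(10 + 5))**2 = (-4*5*15)**2 = (-300)**2 = 90000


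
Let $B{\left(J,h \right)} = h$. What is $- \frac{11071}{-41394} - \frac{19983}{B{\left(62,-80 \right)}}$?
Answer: $\frac{414030991}{1655760} \approx 250.05$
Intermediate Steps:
$- \frac{11071}{-41394} - \frac{19983}{B{\left(62,-80 \right)}} = - \frac{11071}{-41394} - \frac{19983}{-80} = \left(-11071\right) \left(- \frac{1}{41394}\right) - - \frac{19983}{80} = \frac{11071}{41394} + \frac{19983}{80} = \frac{414030991}{1655760}$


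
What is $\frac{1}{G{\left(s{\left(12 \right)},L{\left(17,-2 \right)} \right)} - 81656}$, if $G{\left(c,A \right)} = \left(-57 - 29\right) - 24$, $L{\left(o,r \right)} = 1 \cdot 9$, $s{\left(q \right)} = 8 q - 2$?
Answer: $- \frac{1}{81766} \approx -1.223 \cdot 10^{-5}$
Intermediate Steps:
$s{\left(q \right)} = -2 + 8 q$
$L{\left(o,r \right)} = 9$
$G{\left(c,A \right)} = -110$ ($G{\left(c,A \right)} = -86 - 24 = -110$)
$\frac{1}{G{\left(s{\left(12 \right)},L{\left(17,-2 \right)} \right)} - 81656} = \frac{1}{-110 - 81656} = \frac{1}{-81766} = - \frac{1}{81766}$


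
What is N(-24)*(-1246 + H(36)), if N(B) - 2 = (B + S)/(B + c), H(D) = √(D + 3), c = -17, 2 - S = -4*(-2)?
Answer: -139552/41 + 112*√39/41 ≈ -3386.6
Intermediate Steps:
S = -6 (S = 2 - (-4)*(-2) = 2 - 1*8 = 2 - 8 = -6)
H(D) = √(3 + D)
N(B) = 2 + (-6 + B)/(-17 + B) (N(B) = 2 + (B - 6)/(B - 17) = 2 + (-6 + B)/(-17 + B))
N(-24)*(-1246 + H(36)) = ((-40 + 3*(-24))/(-17 - 24))*(-1246 + √(3 + 36)) = ((-40 - 72)/(-41))*(-1246 + √39) = (-1/41*(-112))*(-1246 + √39) = 112*(-1246 + √39)/41 = -139552/41 + 112*√39/41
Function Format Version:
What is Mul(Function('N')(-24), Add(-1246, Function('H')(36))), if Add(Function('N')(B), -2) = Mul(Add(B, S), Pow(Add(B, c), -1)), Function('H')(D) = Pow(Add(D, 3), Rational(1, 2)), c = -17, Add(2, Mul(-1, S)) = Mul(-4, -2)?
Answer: Add(Rational(-139552, 41), Mul(Rational(112, 41), Pow(39, Rational(1, 2)))) ≈ -3386.6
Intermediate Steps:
S = -6 (S = Add(2, Mul(-1, Mul(-4, -2))) = Add(2, Mul(-1, 8)) = Add(2, -8) = -6)
Function('H')(D) = Pow(Add(3, D), Rational(1, 2))
Function('N')(B) = Add(2, Mul(Pow(Add(-17, B), -1), Add(-6, B))) (Function('N')(B) = Add(2, Mul(Add(B, -6), Pow(Add(B, -17), -1))) = Add(2, Mul(Add(-6, B), Pow(Add(-17, B), -1))) = Add(2, Mul(Pow(Add(-17, B), -1), Add(-6, B))))
Mul(Function('N')(-24), Add(-1246, Function('H')(36))) = Mul(Mul(Pow(Add(-17, -24), -1), Add(-40, Mul(3, -24))), Add(-1246, Pow(Add(3, 36), Rational(1, 2)))) = Mul(Mul(Pow(-41, -1), Add(-40, -72)), Add(-1246, Pow(39, Rational(1, 2)))) = Mul(Mul(Rational(-1, 41), -112), Add(-1246, Pow(39, Rational(1, 2)))) = Mul(Rational(112, 41), Add(-1246, Pow(39, Rational(1, 2)))) = Add(Rational(-139552, 41), Mul(Rational(112, 41), Pow(39, Rational(1, 2))))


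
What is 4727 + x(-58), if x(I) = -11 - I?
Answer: 4774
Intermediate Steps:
4727 + x(-58) = 4727 + (-11 - 1*(-58)) = 4727 + (-11 + 58) = 4727 + 47 = 4774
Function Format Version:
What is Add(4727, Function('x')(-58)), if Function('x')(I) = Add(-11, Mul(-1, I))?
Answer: 4774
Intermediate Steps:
Add(4727, Function('x')(-58)) = Add(4727, Add(-11, Mul(-1, -58))) = Add(4727, Add(-11, 58)) = Add(4727, 47) = 4774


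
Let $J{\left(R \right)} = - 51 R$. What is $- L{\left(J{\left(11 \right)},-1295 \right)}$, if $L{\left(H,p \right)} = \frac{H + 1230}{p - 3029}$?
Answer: $\frac{669}{4324} \approx 0.15472$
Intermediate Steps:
$L{\left(H,p \right)} = \frac{1230 + H}{-3029 + p}$
$- L{\left(J{\left(11 \right)},-1295 \right)} = - \frac{1230 - 561}{-3029 - 1295} = - \frac{1230 - 561}{-4324} = - \frac{\left(-1\right) 669}{4324} = \left(-1\right) \left(- \frac{669}{4324}\right) = \frac{669}{4324}$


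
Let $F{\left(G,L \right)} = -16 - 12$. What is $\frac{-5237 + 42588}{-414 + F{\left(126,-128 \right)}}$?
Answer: $- \frac{37351}{442} \approx -84.505$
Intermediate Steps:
$F{\left(G,L \right)} = -28$
$\frac{-5237 + 42588}{-414 + F{\left(126,-128 \right)}} = \frac{-5237 + 42588}{-414 - 28} = \frac{37351}{-442} = 37351 \left(- \frac{1}{442}\right) = - \frac{37351}{442}$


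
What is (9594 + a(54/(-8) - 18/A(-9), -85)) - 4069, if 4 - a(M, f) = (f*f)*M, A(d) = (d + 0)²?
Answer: 2012519/36 ≈ 55903.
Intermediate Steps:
A(d) = d²
a(M, f) = 4 - M*f² (a(M, f) = 4 - f*f*M = 4 - f²*M = 4 - M*f²)
(9594 + a(54/(-8) - 18/A(-9), -85)) - 4069 = (9594 + (4 - 1*(54/(-8) - 18/((-9)²))*(-85)²)) - 4069 = (9594 + (4 - 1*(54*(-⅛) - 18/81)*7225)) - 4069 = (9594 + (4 - 1*(-27/4 - 18*1/81)*7225)) - 4069 = (9594 + (4 - 1*(-27/4 - 2/9)*7225)) - 4069 = (9594 + (4 - 1*(-251/36)*7225)) - 4069 = (9594 + (4 + 1813475/36)) - 4069 = (9594 + 1813619/36) - 4069 = 2159003/36 - 4069 = 2012519/36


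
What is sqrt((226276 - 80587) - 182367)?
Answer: I*sqrt(36678) ≈ 191.52*I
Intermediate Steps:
sqrt((226276 - 80587) - 182367) = sqrt(145689 - 182367) = sqrt(-36678) = I*sqrt(36678)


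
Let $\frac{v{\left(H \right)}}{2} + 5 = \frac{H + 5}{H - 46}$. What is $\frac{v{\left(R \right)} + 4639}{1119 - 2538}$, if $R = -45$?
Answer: $- \frac{421319}{129129} \approx -3.2628$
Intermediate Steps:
$v{\left(H \right)} = -10 + \frac{2 \left(5 + H\right)}{-46 + H}$ ($v{\left(H \right)} = -10 + 2 \frac{H + 5}{H - 46} = -10 + 2 \frac{5 + H}{-46 + H} = -10 + \frac{2 \left(5 + H\right)}{-46 + H}$)
$\frac{v{\left(R \right)} + 4639}{1119 - 2538} = \frac{\frac{2 \left(235 - -180\right)}{-46 - 45} + 4639}{1119 - 2538} = \frac{\frac{2 \left(235 + 180\right)}{-91} + 4639}{-1419} = \left(2 \left(- \frac{1}{91}\right) 415 + 4639\right) \left(- \frac{1}{1419}\right) = \left(- \frac{830}{91} + 4639\right) \left(- \frac{1}{1419}\right) = \frac{421319}{91} \left(- \frac{1}{1419}\right) = - \frac{421319}{129129}$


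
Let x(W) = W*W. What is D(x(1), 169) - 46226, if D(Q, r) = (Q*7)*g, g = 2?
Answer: -46212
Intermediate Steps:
x(W) = W**2
D(Q, r) = 14*Q (D(Q, r) = (Q*7)*2 = (7*Q)*2 = 14*Q)
D(x(1), 169) - 46226 = 14*1**2 - 46226 = 14*1 - 46226 = 14 - 46226 = -46212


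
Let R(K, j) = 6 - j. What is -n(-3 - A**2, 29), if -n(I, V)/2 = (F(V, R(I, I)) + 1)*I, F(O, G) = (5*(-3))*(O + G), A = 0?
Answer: 3414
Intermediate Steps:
F(O, G) = -15*G - 15*O (F(O, G) = -15*(G + O) = -15*G - 15*O)
n(I, V) = -2*I*(-89 - 15*V + 15*I) (n(I, V) = -2*((-15*(6 - I) - 15*V) + 1)*I = -2*(((-90 + 15*I) - 15*V) + 1)*I = -2*((-90 - 15*V + 15*I) + 1)*I = -2*(-89 - 15*V + 15*I)*I = -2*I*(-89 - 15*V + 15*I))
-n(-3 - A**2, 29) = -2*(-3 - 1*0**2)*(89 - 15*(-3 - 1*0**2) + 15*29) = -2*(-3 - 1*0)*(89 - 15*(-3 - 1*0) + 435) = -2*(-3 + 0)*(89 - 15*(-3 + 0) + 435) = -2*(-3)*(89 - 15*(-3) + 435) = -2*(-3)*(89 + 45 + 435) = -2*(-3)*569 = -1*(-3414) = 3414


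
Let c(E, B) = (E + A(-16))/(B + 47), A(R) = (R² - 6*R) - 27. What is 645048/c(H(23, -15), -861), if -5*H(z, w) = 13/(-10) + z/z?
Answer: -26253453600/16253 ≈ -1.6153e+6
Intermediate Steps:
A(R) = -27 + R² - 6*R
H(z, w) = 3/50 (H(z, w) = -(13/(-10) + z/z)/5 = -(13*(-⅒) + 1)/5 = -(-13/10 + 1)/5 = -⅕*(-3/10) = 3/50)
c(E, B) = (325 + E)/(47 + B) (c(E, B) = (E + (-27 + (-16)² - 6*(-16)))/(B + 47) = (E + (-27 + 256 + 96))/(47 + B) = (E + 325)/(47 + B) = (325 + E)/(47 + B))
645048/c(H(23, -15), -861) = 645048/(((325 + 3/50)/(47 - 861))) = 645048/(((16253/50)/(-814))) = 645048/((-1/814*16253/50)) = 645048/(-16253/40700) = 645048*(-40700/16253) = -26253453600/16253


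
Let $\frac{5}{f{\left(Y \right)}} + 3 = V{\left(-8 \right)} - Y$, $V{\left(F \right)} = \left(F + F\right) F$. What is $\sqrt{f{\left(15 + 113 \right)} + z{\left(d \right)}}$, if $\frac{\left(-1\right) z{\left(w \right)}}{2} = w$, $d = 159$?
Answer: $\frac{i \sqrt{2877}}{3} \approx 17.879 i$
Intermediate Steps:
$V{\left(F \right)} = 2 F^{2}$ ($V{\left(F \right)} = 2 F F = 2 F^{2}$)
$z{\left(w \right)} = - 2 w$
$f{\left(Y \right)} = \frac{5}{125 - Y}$ ($f{\left(Y \right)} = \frac{5}{-3 - \left(-128 + Y\right)} = \frac{5}{125 - Y}$)
$\sqrt{f{\left(15 + 113 \right)} + z{\left(d \right)}} = \sqrt{- \frac{5}{-125 + \left(15 + 113\right)} - 318} = \sqrt{- \frac{5}{-125 + 128} - 318} = \sqrt{- \frac{5}{3} - 318} = \sqrt{- \frac{959}{3}} = \frac{i \sqrt{2877}}{3}$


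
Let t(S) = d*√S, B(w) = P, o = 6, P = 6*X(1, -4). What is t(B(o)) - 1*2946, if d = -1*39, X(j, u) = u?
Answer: -2946 - 78*I*√6 ≈ -2946.0 - 191.06*I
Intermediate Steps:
P = -24 (P = 6*(-4) = -24)
d = -39
B(w) = -24
t(S) = -39*√S
t(B(o)) - 1*2946 = -78*I*√6 - 1*2946 = -78*I*√6 - 2946 = -2946 - 78*I*√6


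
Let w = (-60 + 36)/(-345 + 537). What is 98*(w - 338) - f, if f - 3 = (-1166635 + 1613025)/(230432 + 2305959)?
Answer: -336218167347/10145564 ≈ -33139.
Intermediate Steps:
w = -⅛ (w = -24/192 = -24*1/192 = -⅛ ≈ -0.12500)
f = 8055563/2536391 (f = 3 + (-1166635 + 1613025)/(230432 + 2305959) = 3 + 446390/2536391 = 8055563/2536391 ≈ 3.1760)
98*(w - 338) - f = 98*(-⅛ - 338) - 1*8055563/2536391 = 98*(-2705/8) - 8055563/2536391 = -132545/4 - 8055563/2536391 = -336218167347/10145564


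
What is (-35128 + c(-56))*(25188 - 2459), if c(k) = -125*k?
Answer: -639321312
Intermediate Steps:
(-35128 + c(-56))*(25188 - 2459) = (-35128 - 125*(-56))*(25188 - 2459) = (-35128 + 7000)*22729 = -28128*22729 = -639321312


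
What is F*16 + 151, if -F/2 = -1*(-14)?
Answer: -297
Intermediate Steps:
F = -28 (F = -(-2)*(-14) = -2*14 = -28)
F*16 + 151 = -28*16 + 151 = -448 + 151 = -297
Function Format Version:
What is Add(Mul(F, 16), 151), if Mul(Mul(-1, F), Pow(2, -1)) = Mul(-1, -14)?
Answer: -297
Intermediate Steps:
F = -28 (F = Mul(-2, Mul(-1, -14)) = Mul(-2, 14) = -28)
Add(Mul(F, 16), 151) = Add(Mul(-28, 16), 151) = Add(-448, 151) = -297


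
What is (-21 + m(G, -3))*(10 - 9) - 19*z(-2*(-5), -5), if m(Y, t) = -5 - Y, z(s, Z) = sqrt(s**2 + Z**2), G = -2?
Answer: -24 - 95*sqrt(5) ≈ -236.43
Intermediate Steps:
z(s, Z) = sqrt(Z**2 + s**2)
(-21 + m(G, -3))*(10 - 9) - 19*z(-2*(-5), -5) = (-21 + (-5 - 1*(-2)))*(10 - 9) - 19*sqrt((-5)**2 + (-2*(-5))**2) = (-21 + (-5 + 2))*1 - 19*sqrt(25 + 10**2) = (-21 - 3)*1 - 19*sqrt(25 + 100) = -24*1 - 95*sqrt(5) = -24 - 95*sqrt(5)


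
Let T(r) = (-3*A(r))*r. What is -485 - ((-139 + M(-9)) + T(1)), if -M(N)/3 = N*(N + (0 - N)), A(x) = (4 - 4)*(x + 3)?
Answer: -346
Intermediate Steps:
A(x) = 0 (A(x) = 0*(3 + x) = 0)
M(N) = 0 (M(N) = -3*N*(N + (0 - N)) = -3*N*(N - N) = -3*N*0 = -3*0 = 0)
T(r) = 0 (T(r) = (-3*0)*r = 0*r = 0)
-485 - ((-139 + M(-9)) + T(1)) = -485 - ((-139 + 0) + 0) = -485 - (-139 + 0) = -485 - 1*(-139) = -485 + 139 = -346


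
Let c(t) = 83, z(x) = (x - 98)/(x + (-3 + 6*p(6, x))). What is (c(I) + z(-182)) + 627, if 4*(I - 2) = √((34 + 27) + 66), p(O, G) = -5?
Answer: 30586/43 ≈ 711.30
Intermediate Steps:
I = 2 + √127/4 (I = 2 + √((34 + 27) + 66)/4 = 2 + √(61 + 66)/4 = 2 + √127/4 ≈ 4.8174)
z(x) = (-98 + x)/(-33 + x) (z(x) = (x - 98)/(x + (-3 + 6*(-5))) = (-98 + x)/(x + (-3 - 30)) = (-98 + x)/(x - 33) = (-98 + x)/(-33 + x))
(c(I) + z(-182)) + 627 = (83 + (-98 - 182)/(-33 - 182)) + 627 = (83 - 280/(-215)) + 627 = (83 - 1/215*(-280)) + 627 = (83 + 56/43) + 627 = 3625/43 + 627 = 30586/43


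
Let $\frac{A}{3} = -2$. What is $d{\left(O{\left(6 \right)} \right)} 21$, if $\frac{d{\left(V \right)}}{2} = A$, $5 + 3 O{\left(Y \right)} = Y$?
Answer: $-252$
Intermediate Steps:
$A = -6$ ($A = 3 \left(-2\right) = -6$)
$O{\left(Y \right)} = - \frac{5}{3} + \frac{Y}{3}$
$d{\left(V \right)} = -12$ ($d{\left(V \right)} = 2 \left(-6\right) = -12$)
$d{\left(O{\left(6 \right)} \right)} 21 = \left(-12\right) 21 = -252$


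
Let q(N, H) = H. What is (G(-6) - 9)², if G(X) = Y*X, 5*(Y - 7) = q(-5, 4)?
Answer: 77841/25 ≈ 3113.6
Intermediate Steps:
Y = 39/5 (Y = 7 + (⅕)*4 = 7 + ⅘ = 39/5 ≈ 7.8000)
G(X) = 39*X/5
(G(-6) - 9)² = ((39/5)*(-6) - 9)² = (-234/5 - 9)² = (-279/5)² = 77841/25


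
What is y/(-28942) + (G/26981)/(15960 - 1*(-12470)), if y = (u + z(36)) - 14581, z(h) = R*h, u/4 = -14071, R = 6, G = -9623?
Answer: 13548109477701/5550133754965 ≈ 2.4410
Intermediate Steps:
u = -56284 (u = 4*(-14071) = -56284)
z(h) = 6*h
y = -70649 (y = (-56284 + 6*36) - 14581 = (-56284 + 216) - 14581 = -56068 - 14581 = -70649)
y/(-28942) + (G/26981)/(15960 - 1*(-12470)) = -70649/(-28942) + (-9623/26981)/(15960 - 1*(-12470)) = -70649*(-1/28942) + (-9623*1/26981)/(15960 + 12470) = 70649/28942 - 9623/26981/28430 = 70649/28942 - 9623/26981*1/28430 = 70649/28942 - 9623/767069830 = 13548109477701/5550133754965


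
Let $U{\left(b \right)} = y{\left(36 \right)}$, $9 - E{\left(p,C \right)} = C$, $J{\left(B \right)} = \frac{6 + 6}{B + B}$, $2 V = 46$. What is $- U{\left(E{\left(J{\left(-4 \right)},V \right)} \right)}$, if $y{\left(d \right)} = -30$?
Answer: $30$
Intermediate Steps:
$V = 23$ ($V = \frac{1}{2} \cdot 46 = 23$)
$J{\left(B \right)} = \frac{6}{B}$ ($J{\left(B \right)} = \frac{12}{2 B} = 12 \frac{1}{2 B} = \frac{6}{B}$)
$E{\left(p,C \right)} = 9 - C$
$U{\left(b \right)} = -30$
$- U{\left(E{\left(J{\left(-4 \right)},V \right)} \right)} = \left(-1\right) \left(-30\right) = 30$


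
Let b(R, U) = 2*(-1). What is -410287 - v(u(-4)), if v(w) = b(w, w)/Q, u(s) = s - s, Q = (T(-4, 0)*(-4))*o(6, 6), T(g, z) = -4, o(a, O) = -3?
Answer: -9846889/24 ≈ -4.1029e+5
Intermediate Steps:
Q = -48 (Q = -4*(-4)*(-3) = 16*(-3) = -48)
b(R, U) = -2
u(s) = 0
v(w) = 1/24 (v(w) = -2/(-48) = -2*(-1/48) = 1/24)
-410287 - v(u(-4)) = -410287 - 1*1/24 = -410287 - 1/24 = -9846889/24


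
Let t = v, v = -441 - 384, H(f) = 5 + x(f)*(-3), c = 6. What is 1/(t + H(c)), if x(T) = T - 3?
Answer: -1/829 ≈ -0.0012063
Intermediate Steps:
x(T) = -3 + T
H(f) = 14 - 3*f (H(f) = 5 + (-3 + f)*(-3) = 5 + (9 - 3*f) = 14 - 3*f)
v = -825
t = -825
1/(t + H(c)) = 1/(-825 + (14 - 3*6)) = 1/(-825 + (14 - 18)) = 1/(-825 - 4) = 1/(-829) = -1/829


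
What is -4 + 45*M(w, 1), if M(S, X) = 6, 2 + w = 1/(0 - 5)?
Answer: 266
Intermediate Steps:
w = -11/5 (w = -2 + 1/(0 - 5) = -2 + 1/(-5) = -2 - ⅕ = -11/5 ≈ -2.2000)
-4 + 45*M(w, 1) = -4 + 45*6 = -4 + 270 = 266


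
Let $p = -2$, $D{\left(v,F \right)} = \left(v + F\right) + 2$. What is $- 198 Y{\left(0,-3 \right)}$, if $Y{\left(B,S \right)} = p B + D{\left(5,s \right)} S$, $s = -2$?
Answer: $2970$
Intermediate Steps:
$D{\left(v,F \right)} = 2 + F + v$ ($D{\left(v,F \right)} = \left(F + v\right) + 2 = 2 + F + v$)
$Y{\left(B,S \right)} = - 2 B + 5 S$ ($Y{\left(B,S \right)} = - 2 B + \left(2 - 2 + 5\right) S = - 2 B + 5 S$)
$- 198 Y{\left(0,-3 \right)} = - 198 \left(\left(-2\right) 0 + 5 \left(-3\right)\right) = - 198 \left(0 - 15\right) = \left(-198\right) \left(-15\right) = 2970$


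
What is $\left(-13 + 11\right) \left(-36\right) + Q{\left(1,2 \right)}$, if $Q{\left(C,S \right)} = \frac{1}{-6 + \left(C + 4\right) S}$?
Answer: $\frac{289}{4} \approx 72.25$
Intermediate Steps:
$Q{\left(C,S \right)} = \frac{1}{-6 + S \left(4 + C\right)}$ ($Q{\left(C,S \right)} = \frac{1}{-6 + \left(4 + C\right) S} = \frac{1}{-6 + S \left(4 + C\right)}$)
$\left(-13 + 11\right) \left(-36\right) + Q{\left(1,2 \right)} = \left(-13 + 11\right) \left(-36\right) + \frac{1}{-6 + 4 \cdot 2 + 1 \cdot 2} = \left(-2\right) \left(-36\right) + \frac{1}{-6 + 8 + 2} = 72 + \frac{1}{4} = \frac{289}{4}$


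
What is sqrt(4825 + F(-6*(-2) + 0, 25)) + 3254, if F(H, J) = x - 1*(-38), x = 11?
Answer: 3254 + sqrt(4874) ≈ 3323.8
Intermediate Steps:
F(H, J) = 49 (F(H, J) = 11 - 1*(-38) = 11 + 38 = 49)
sqrt(4825 + F(-6*(-2) + 0, 25)) + 3254 = sqrt(4825 + 49) + 3254 = sqrt(4874) + 3254 = 3254 + sqrt(4874)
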